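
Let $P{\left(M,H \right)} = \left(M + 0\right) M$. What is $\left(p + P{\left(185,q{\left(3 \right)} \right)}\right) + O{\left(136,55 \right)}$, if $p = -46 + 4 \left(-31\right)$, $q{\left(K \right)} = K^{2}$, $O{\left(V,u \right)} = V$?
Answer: $34191$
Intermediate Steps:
$P{\left(M,H \right)} = M^{2}$ ($P{\left(M,H \right)} = M M = M^{2}$)
$p = -170$ ($p = -46 - 124 = -170$)
$\left(p + P{\left(185,q{\left(3 \right)} \right)}\right) + O{\left(136,55 \right)} = \left(-170 + 185^{2}\right) + 136 = \left(-170 + 34225\right) + 136 = 34055 + 136 = 34191$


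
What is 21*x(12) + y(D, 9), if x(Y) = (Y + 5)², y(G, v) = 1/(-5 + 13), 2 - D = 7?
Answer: 48553/8 ≈ 6069.1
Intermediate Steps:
D = -5 (D = 2 - 1*7 = 2 - 7 = -5)
y(G, v) = ⅛ (y(G, v) = 1/8 = ⅛)
x(Y) = (5 + Y)²
21*x(12) + y(D, 9) = 21*(5 + 12)² + ⅛ = 21*17² + ⅛ = 21*289 + ⅛ = 6069 + ⅛ = 48553/8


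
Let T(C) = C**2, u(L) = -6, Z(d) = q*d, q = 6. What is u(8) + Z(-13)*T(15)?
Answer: -17556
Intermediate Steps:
Z(d) = 6*d
u(8) + Z(-13)*T(15) = -6 + (6*(-13))*15**2 = -6 - 78*225 = -6 - 17550 = -17556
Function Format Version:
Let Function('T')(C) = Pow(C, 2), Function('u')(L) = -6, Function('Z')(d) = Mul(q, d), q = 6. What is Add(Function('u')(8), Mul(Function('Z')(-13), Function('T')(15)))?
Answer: -17556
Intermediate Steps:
Function('Z')(d) = Mul(6, d)
Add(Function('u')(8), Mul(Function('Z')(-13), Function('T')(15))) = Add(-6, Mul(Mul(6, -13), Pow(15, 2))) = Add(-6, Mul(-78, 225)) = Add(-6, -17550) = -17556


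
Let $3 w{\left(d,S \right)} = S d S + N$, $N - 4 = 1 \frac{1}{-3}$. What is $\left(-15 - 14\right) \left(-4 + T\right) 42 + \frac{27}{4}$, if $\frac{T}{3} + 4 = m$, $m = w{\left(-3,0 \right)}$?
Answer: $\frac{60115}{4} \approx 15029.0$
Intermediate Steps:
$N = \frac{11}{3}$ ($N = 4 + 1 \frac{1}{-3} = 4 + 1 \left(- \frac{1}{3}\right) = 4 - \frac{1}{3} = \frac{11}{3} \approx 3.6667$)
$w{\left(d,S \right)} = \frac{11}{9} + \frac{d S^{2}}{3}$ ($w{\left(d,S \right)} = \frac{S d S + \frac{11}{3}}{3} = \frac{d S^{2} + \frac{11}{3}}{3} = \frac{\frac{11}{3} + d S^{2}}{3} = \frac{11}{9} + \frac{d S^{2}}{3}$)
$m = \frac{11}{9}$ ($m = \frac{11}{9} + \frac{1}{3} \left(-3\right) 0^{2} = \frac{11}{9} + \frac{1}{3} \left(-3\right) 0 = \frac{11}{9} + 0 = \frac{11}{9} \approx 1.2222$)
$T = - \frac{25}{3}$ ($T = -12 + 3 \cdot \frac{11}{9} = -12 + \frac{11}{3} = - \frac{25}{3} \approx -8.3333$)
$\left(-15 - 14\right) \left(-4 + T\right) 42 + \frac{27}{4} = \left(-15 - 14\right) \left(-4 - \frac{25}{3}\right) 42 + \frac{27}{4} = \left(-29\right) \left(- \frac{37}{3}\right) 42 + 27 \cdot \frac{1}{4} = \frac{1073}{3} \cdot 42 + \frac{27}{4} = 15022 + \frac{27}{4} = \frac{60115}{4}$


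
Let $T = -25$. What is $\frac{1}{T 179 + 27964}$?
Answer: $\frac{1}{23489} \approx 4.2573 \cdot 10^{-5}$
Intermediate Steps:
$\frac{1}{T 179 + 27964} = \frac{1}{\left(-25\right) 179 + 27964} = \frac{1}{-4475 + 27964} = \frac{1}{23489}$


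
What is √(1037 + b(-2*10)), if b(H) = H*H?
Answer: √1437 ≈ 37.908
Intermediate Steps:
b(H) = H²
√(1037 + b(-2*10)) = √(1037 + (-2*10)²) = √(1037 + (-20)²) = √(1037 + 400) = √1437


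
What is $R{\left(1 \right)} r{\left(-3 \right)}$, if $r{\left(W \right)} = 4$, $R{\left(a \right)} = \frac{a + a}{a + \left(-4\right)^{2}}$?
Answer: $\frac{8}{17} \approx 0.47059$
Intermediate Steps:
$R{\left(a \right)} = \frac{2 a}{16 + a}$ ($R{\left(a \right)} = \frac{2 a}{a + 16} = \frac{2 a}{16 + a}$)
$R{\left(1 \right)} r{\left(-3 \right)} = 2 \cdot 1 \frac{1}{16 + 1} \cdot 4 = 2 \cdot 1 \cdot \frac{1}{17} \cdot 4 = \frac{2}{17} \cdot 4 = \frac{8}{17}$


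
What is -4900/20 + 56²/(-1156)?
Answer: -71589/289 ≈ -247.71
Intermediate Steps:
-4900/20 + 56²/(-1156) = -4900*1/20 + 3136*(-1/1156) = -245 - 784/289 = -71589/289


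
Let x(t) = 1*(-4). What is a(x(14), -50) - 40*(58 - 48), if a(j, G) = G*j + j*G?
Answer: 0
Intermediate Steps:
x(t) = -4
a(j, G) = 2*G*j (a(j, G) = G*j + G*j = 2*G*j)
a(x(14), -50) - 40*(58 - 48) = 2*(-50)*(-4) - 40*(58 - 48) = 400 - 40*10 = 400 - 1*400 = 400 - 400 = 0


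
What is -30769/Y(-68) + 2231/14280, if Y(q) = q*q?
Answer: -3154891/485520 ≈ -6.4980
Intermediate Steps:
Y(q) = q²
-30769/Y(-68) + 2231/14280 = -30769/((-68)²) + 2231/14280 = -30769/4624 + 2231*(1/14280) = -30769*1/4624 + 2231/14280 = -30769/4624 + 2231/14280 = -3154891/485520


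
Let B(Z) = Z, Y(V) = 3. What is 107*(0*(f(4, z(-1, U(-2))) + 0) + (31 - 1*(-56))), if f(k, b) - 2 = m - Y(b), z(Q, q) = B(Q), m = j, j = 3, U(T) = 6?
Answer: 9309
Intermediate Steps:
m = 3
z(Q, q) = Q
f(k, b) = 2 (f(k, b) = 2 + (3 - 1*3) = 2 + (3 - 3) = 2 + 0 = 2)
107*(0*(f(4, z(-1, U(-2))) + 0) + (31 - 1*(-56))) = 107*(0*(2 + 0) + (31 - 1*(-56))) = 107*(0*2 + (31 + 56)) = 107*(0 + 87) = 107*87 = 9309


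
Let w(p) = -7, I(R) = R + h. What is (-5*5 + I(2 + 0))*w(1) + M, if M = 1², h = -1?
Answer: 169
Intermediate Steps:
I(R) = -1 + R (I(R) = R - 1 = -1 + R)
M = 1
(-5*5 + I(2 + 0))*w(1) + M = (-5*5 + (-1 + (2 + 0)))*(-7) + 1 = (-25 + (-1 + 2))*(-7) + 1 = (-25 + 1)*(-7) + 1 = -24*(-7) + 1 = 168 + 1 = 169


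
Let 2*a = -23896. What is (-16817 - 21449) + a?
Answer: -50214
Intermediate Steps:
a = -11948 (a = (1/2)*(-23896) = -11948)
(-16817 - 21449) + a = (-16817 - 21449) - 11948 = -38266 - 11948 = -50214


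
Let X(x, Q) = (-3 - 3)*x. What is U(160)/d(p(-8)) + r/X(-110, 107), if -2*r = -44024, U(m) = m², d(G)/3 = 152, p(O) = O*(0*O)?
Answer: 93519/1045 ≈ 89.492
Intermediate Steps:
p(O) = 0 (p(O) = O*0 = 0)
d(G) = 456 (d(G) = 3*152 = 456)
r = 22012 (r = -½*(-44024) = 22012)
X(x, Q) = -6*x
U(160)/d(p(-8)) + r/X(-110, 107) = 160²/456 + 22012/((-6*(-110))) = 25600*(1/456) + 22012/660 = 3200/57 + 22012*(1/660) = 3200/57 + 5503/165 = 93519/1045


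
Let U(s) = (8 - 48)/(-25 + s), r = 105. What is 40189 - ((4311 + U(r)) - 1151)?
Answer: 74059/2 ≈ 37030.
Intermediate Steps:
U(s) = -40/(-25 + s)
40189 - ((4311 + U(r)) - 1151) = 40189 - ((4311 - 40/(-25 + 105)) - 1151) = 40189 - ((4311 - 40/80) - 1151) = 40189 - ((4311 - 40*1/80) - 1151) = 40189 - ((4311 - ½) - 1151) = 40189 - (8621/2 - 1151) = 40189 - 1*6319/2 = 40189 - 6319/2 = 74059/2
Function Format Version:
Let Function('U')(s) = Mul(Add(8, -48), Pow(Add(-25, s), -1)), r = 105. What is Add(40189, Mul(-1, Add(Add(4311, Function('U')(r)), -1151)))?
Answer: Rational(74059, 2) ≈ 37030.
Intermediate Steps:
Function('U')(s) = Mul(-40, Pow(Add(-25, s), -1))
Add(40189, Mul(-1, Add(Add(4311, Function('U')(r)), -1151))) = Add(40189, Mul(-1, Add(Add(4311, Mul(-40, Pow(Add(-25, 105), -1))), -1151))) = Add(40189, Mul(-1, Add(Add(4311, Mul(-40, Pow(80, -1))), -1151))) = Add(40189, Mul(-1, Add(Add(4311, Mul(-40, Rational(1, 80))), -1151))) = Add(40189, Mul(-1, Add(Add(4311, Rational(-1, 2)), -1151))) = Add(40189, Mul(-1, Add(Rational(8621, 2), -1151))) = Add(40189, Mul(-1, Rational(6319, 2))) = Add(40189, Rational(-6319, 2)) = Rational(74059, 2)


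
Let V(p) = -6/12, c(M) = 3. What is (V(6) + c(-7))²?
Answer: 25/4 ≈ 6.2500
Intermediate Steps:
V(p) = -½ (V(p) = -6*1/12 = -½)
(V(6) + c(-7))² = (-½ + 3)² = (5/2)² = 25/4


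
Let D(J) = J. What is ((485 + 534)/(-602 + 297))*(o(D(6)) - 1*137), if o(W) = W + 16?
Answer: 23437/61 ≈ 384.21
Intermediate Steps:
o(W) = 16 + W
((485 + 534)/(-602 + 297))*(o(D(6)) - 1*137) = ((485 + 534)/(-602 + 297))*((16 + 6) - 1*137) = (1019/(-305))*(22 - 137) = (1019*(-1/305))*(-115) = -1019/305*(-115) = 23437/61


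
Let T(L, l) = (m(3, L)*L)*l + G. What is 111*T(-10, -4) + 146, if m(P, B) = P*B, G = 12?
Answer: -131722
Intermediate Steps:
m(P, B) = B*P
T(L, l) = 12 + 3*l*L² (T(L, l) = ((L*3)*L)*l + 12 = ((3*L)*L)*l + 12 = (3*L²)*l + 12 = 3*l*L² + 12 = 12 + 3*l*L²)
111*T(-10, -4) + 146 = 111*(12 + 3*(-4)*(-10)²) + 146 = 111*(12 + 3*(-4)*100) + 146 = 111*(12 - 1200) + 146 = 111*(-1188) + 146 = -131868 + 146 = -131722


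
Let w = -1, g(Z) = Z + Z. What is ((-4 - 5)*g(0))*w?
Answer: 0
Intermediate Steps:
g(Z) = 2*Z
((-4 - 5)*g(0))*w = ((-4 - 5)*(2*0))*(-1) = -9*0*(-1) = 0*(-1) = 0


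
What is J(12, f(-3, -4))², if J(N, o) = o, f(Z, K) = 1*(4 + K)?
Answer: 0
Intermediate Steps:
f(Z, K) = 4 + K
J(12, f(-3, -4))² = (4 - 4)² = 0² = 0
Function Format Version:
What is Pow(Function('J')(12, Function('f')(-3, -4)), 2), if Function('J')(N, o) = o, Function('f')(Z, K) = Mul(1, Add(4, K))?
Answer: 0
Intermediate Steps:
Function('f')(Z, K) = Add(4, K)
Pow(Function('J')(12, Function('f')(-3, -4)), 2) = Pow(Add(4, -4), 2) = Pow(0, 2) = 0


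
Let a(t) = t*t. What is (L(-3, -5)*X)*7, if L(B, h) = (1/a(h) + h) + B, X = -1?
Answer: 1393/25 ≈ 55.720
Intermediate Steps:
a(t) = t²
L(B, h) = B + h + h⁻² (L(B, h) = (1/(h²) + h) + B = (h⁻² + h) + B = (h + h⁻²) + B = B + h + h⁻²)
(L(-3, -5)*X)*7 = ((-3 - 5 + (-5)⁻²)*(-1))*7 = ((-3 - 5 + 1/25)*(-1))*7 = -199/25*(-1)*7 = (199/25)*7 = 1393/25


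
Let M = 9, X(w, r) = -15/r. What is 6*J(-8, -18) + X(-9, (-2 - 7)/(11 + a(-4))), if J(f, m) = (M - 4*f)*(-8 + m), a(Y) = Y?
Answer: -19153/3 ≈ -6384.3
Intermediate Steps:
J(f, m) = (-8 + m)*(9 - 4*f) (J(f, m) = (9 - 4*f)*(-8 + m) = (-8 + m)*(9 - 4*f))
6*J(-8, -18) + X(-9, (-2 - 7)/(11 + a(-4))) = 6*(-72 + 9*(-18) + 32*(-8) - 4*(-8)*(-18)) - 15*(11 - 4)/(-2 - 7) = 6*(-72 - 162 - 256 - 576) - 15/((-9/7)) = 6*(-1066) - 15/((-9*⅐)) = -6396 - 15/(-9/7) = -6396 - 15*(-7/9) = -6396 + 35/3 = -19153/3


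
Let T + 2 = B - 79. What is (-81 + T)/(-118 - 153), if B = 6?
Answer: 156/271 ≈ 0.57565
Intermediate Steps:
T = -75 (T = -2 + (6 - 79) = -2 - 73 = -75)
(-81 + T)/(-118 - 153) = (-81 - 75)/(-118 - 153) = -156/(-271) = -1/271*(-156) = 156/271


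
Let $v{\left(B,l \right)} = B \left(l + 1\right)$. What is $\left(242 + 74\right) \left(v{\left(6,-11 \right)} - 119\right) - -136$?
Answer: $-56428$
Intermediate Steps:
$v{\left(B,l \right)} = B \left(1 + l\right)$
$\left(242 + 74\right) \left(v{\left(6,-11 \right)} - 119\right) - -136 = \left(242 + 74\right) \left(6 \left(1 - 11\right) - 119\right) - -136 = 316 \left(6 \left(-10\right) - 119\right) + 136 = 316 \left(-60 - 119\right) + 136 = 316 \left(-179\right) + 136 = -56564 + 136 = -56428$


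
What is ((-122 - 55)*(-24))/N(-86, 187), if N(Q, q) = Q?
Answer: -2124/43 ≈ -49.395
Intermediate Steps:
((-122 - 55)*(-24))/N(-86, 187) = ((-122 - 55)*(-24))/(-86) = -177*(-24)*(-1/86) = 4248*(-1/86) = -2124/43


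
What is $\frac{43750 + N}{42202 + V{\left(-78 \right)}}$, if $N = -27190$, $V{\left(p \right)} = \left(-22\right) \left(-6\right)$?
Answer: $\frac{8280}{21167} \approx 0.39117$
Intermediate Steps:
$V{\left(p \right)} = 132$
$\frac{43750 + N}{42202 + V{\left(-78 \right)}} = \frac{43750 - 27190}{42202 + 132} = \frac{16560}{42334} = 16560 \cdot \frac{1}{42334} = \frac{8280}{21167}$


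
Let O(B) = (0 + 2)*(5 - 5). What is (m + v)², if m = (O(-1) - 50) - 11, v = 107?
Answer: 2116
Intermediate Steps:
O(B) = 0 (O(B) = 2*0 = 0)
m = -61 (m = (0 - 50) - 11 = -50 - 11 = -61)
(m + v)² = (-61 + 107)² = 46² = 2116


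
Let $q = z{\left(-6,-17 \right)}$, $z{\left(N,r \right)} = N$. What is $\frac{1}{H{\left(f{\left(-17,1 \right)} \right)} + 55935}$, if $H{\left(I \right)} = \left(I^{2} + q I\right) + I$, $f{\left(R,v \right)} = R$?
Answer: $\frac{1}{56309} \approx 1.7759 \cdot 10^{-5}$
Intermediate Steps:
$q = -6$
$H{\left(I \right)} = I^{2} - 5 I$ ($H{\left(I \right)} = \left(I^{2} - 6 I\right) + I = I^{2} - 5 I$)
$\frac{1}{H{\left(f{\left(-17,1 \right)} \right)} + 55935} = \frac{1}{- 17 \left(-5 - 17\right) + 55935} = \frac{1}{\left(-17\right) \left(-22\right) + 55935} = \frac{1}{374 + 55935} = \frac{1}{56309}$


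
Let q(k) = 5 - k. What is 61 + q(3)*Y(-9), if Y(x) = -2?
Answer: 57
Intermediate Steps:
61 + q(3)*Y(-9) = 61 + (5 - 1*3)*(-2) = 61 + (5 - 3)*(-2) = 61 + 2*(-2) = 61 - 4 = 57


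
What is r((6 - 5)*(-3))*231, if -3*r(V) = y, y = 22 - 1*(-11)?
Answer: -2541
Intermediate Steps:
y = 33 (y = 22 + 11 = 33)
r(V) = -11 (r(V) = -1/3*33 = -11)
r((6 - 5)*(-3))*231 = -11*231 = -2541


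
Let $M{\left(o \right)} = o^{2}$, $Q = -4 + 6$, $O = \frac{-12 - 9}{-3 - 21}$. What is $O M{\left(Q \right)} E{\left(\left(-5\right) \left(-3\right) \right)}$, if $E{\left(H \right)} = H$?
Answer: $\frac{105}{2} \approx 52.5$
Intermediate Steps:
$O = \frac{7}{8}$ ($O = - \frac{21}{-24} = \left(-21\right) \left(- \frac{1}{24}\right) = \frac{7}{8} \approx 0.875$)
$Q = 2$
$O M{\left(Q \right)} E{\left(\left(-5\right) \left(-3\right) \right)} = \frac{7 \cdot 2^{2} \left(\left(-5\right) \left(-3\right)\right)}{8} = \frac{7 \cdot 4 \cdot 15}{8} = \frac{7}{8} \cdot 60 = \frac{105}{2}$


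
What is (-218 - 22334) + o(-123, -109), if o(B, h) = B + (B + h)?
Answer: -22907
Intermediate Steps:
o(B, h) = h + 2*B
(-218 - 22334) + o(-123, -109) = (-218 - 22334) + (-109 + 2*(-123)) = -22552 + (-109 - 246) = -22552 - 355 = -22907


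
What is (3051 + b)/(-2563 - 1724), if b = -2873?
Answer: -178/4287 ≈ -0.041521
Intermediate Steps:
(3051 + b)/(-2563 - 1724) = (3051 - 2873)/(-2563 - 1724) = 178/(-4287) = 178*(-1/4287) = -178/4287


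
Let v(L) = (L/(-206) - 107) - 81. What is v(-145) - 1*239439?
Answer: -49363017/206 ≈ -2.3963e+5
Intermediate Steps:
v(L) = -188 - L/206 (v(L) = (L*(-1/206) - 107) - 81 = (-L/206 - 107) - 81 = (-107 - L/206) - 81 = -188 - L/206)
v(-145) - 1*239439 = (-188 - 1/206*(-145)) - 1*239439 = (-188 + 145/206) - 239439 = -38583/206 - 239439 = -49363017/206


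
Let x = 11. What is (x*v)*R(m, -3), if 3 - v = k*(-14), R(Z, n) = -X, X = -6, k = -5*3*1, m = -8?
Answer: -13662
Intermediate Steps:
k = -15 (k = -15*1 = -15)
R(Z, n) = 6 (R(Z, n) = -1*(-6) = 6)
v = -207 (v = 3 - (-15)*(-14) = 3 - 1*210 = 3 - 210 = -207)
(x*v)*R(m, -3) = (11*(-207))*6 = -2277*6 = -13662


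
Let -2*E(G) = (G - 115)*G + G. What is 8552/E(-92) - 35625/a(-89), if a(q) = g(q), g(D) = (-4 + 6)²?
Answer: -84404177/9476 ≈ -8907.2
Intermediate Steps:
g(D) = 4 (g(D) = 2² = 4)
a(q) = 4
E(G) = -G/2 - G*(-115 + G)/2 (E(G) = -((G - 115)*G + G)/2 = -((-115 + G)*G + G)/2 = -(G*(-115 + G) + G)/2 = -(G + G*(-115 + G))/2 = -G/2 - G*(-115 + G)/2)
8552/E(-92) - 35625/a(-89) = 8552/(((½)*(-92)*(114 - 1*(-92)))) - 35625/4 = 8552/(((½)*(-92)*(114 + 92))) - 35625*¼ = 8552/(((½)*(-92)*206)) - 35625/4 = 8552/(-9476) - 35625/4 = 8552*(-1/9476) - 35625/4 = -2138/2369 - 35625/4 = -84404177/9476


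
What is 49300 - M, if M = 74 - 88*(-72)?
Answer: 42890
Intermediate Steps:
M = 6410 (M = 74 + 6336 = 6410)
49300 - M = 49300 - 1*6410 = 49300 - 6410 = 42890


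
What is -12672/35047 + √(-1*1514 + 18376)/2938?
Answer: -12672/35047 + √16862/2938 ≈ -0.31737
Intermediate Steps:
-12672/35047 + √(-1*1514 + 18376)/2938 = -12672*1/35047 + √(-1514 + 18376)*(1/2938) = -12672/35047 + √16862*(1/2938) = -12672/35047 + √16862/2938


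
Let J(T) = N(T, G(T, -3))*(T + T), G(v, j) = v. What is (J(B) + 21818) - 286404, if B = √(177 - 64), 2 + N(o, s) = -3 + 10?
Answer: -264586 + 10*√113 ≈ -2.6448e+5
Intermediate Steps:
N(o, s) = 5 (N(o, s) = -2 + (-3 + 10) = -2 + 7 = 5)
B = √113 ≈ 10.630
J(T) = 10*T (J(T) = 5*(T + T) = 5*(2*T) = 10*T)
(J(B) + 21818) - 286404 = (10*√113 + 21818) - 286404 = (21818 + 10*√113) - 286404 = -264586 + 10*√113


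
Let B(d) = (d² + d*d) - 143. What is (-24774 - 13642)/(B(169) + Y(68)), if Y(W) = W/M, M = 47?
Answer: -257936/382583 ≈ -0.67420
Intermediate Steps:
Y(W) = W/47
B(d) = -143 + 2*d² (B(d) = (d² + d²) - 143 = 2*d² - 143 = -143 + 2*d²)
(-24774 - 13642)/(B(169) + Y(68)) = (-24774 - 13642)/((-143 + 2*169²) + (1/47)*68) = -38416/((-143 + 2*28561) + 68/47) = -38416/((-143 + 57122) + 68/47) = -38416/(56979 + 68/47) = -38416/2678081/47 = -38416*47/2678081 = -257936/382583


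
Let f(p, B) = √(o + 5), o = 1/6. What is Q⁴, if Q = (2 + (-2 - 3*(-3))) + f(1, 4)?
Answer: (54 + √186)⁴/1296 ≈ 16150.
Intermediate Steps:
o = ⅙ ≈ 0.16667
f(p, B) = √186/6 (f(p, B) = √(⅙ + 5) = √(31/6) = √186/6)
Q = 9 + √186/6 (Q = (2 + (-2 - 3*(-3))) + √186/6 = (2 + (-2 + 9)) + √186/6 = (2 + 7) + √186/6 = 9 + √186/6 ≈ 11.273)
Q⁴ = (9 + √186/6)⁴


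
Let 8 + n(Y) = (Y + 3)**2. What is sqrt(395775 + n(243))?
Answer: sqrt(456283) ≈ 675.49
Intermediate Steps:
n(Y) = -8 + (3 + Y)**2 (n(Y) = -8 + (Y + 3)**2 = -8 + (3 + Y)**2)
sqrt(395775 + n(243)) = sqrt(395775 + (-8 + (3 + 243)**2)) = sqrt(395775 + (-8 + 246**2)) = sqrt(395775 + (-8 + 60516)) = sqrt(395775 + 60508) = sqrt(456283)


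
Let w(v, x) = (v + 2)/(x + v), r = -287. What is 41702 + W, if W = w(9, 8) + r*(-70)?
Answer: 1050475/17 ≈ 61793.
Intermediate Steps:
w(v, x) = (2 + v)/(v + x)
W = 341541/17 (W = (2 + 9)/(9 + 8) - 287*(-70) = 11/17 + 20090 = 341541/17 ≈ 20091.)
41702 + W = 41702 + 341541/17 = 1050475/17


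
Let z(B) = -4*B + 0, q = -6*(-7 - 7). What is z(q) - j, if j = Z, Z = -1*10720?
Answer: 10384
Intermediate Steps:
q = 84 (q = -6*(-14) = 84)
z(B) = -4*B
Z = -10720
j = -10720
z(q) - j = -4*84 - 1*(-10720) = -336 + 10720 = 10384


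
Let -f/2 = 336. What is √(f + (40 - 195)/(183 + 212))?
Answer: 11*I*√34681/79 ≈ 25.931*I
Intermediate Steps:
f = -672 (f = -2*336 = -672)
√(f + (40 - 195)/(183 + 212)) = √(-672 + (40 - 195)/(183 + 212)) = √(-672 - 155/395) = √(-672 - 155*1/395) = √(-672 - 31/79) = √(-53119/79) = 11*I*√34681/79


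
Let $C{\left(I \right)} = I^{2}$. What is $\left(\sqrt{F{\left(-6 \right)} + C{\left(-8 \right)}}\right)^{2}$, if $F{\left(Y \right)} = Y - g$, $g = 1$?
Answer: $57$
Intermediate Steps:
$F{\left(Y \right)} = -1 + Y$ ($F{\left(Y \right)} = Y - 1 = -1 + Y$)
$\left(\sqrt{F{\left(-6 \right)} + C{\left(-8 \right)}}\right)^{2} = \left(\sqrt{\left(-1 - 6\right) + \left(-8\right)^{2}}\right)^{2} = \left(\sqrt{-7 + 64}\right)^{2} = \left(\sqrt{57}\right)^{2} = 57$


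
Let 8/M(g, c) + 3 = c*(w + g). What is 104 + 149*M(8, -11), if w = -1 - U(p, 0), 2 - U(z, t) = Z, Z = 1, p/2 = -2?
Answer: 5984/69 ≈ 86.725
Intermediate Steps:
p = -4 (p = 2*(-2) = -4)
U(z, t) = 1 (U(z, t) = 2 - 1*1 = 2 - 1 = 1)
w = -2 (w = -1 - 1*1 = -1 - 1 = -2)
M(g, c) = 8/(-3 + c*(-2 + g))
104 + 149*M(8, -11) = 104 + 149*(8/(-3 - 2*(-11) - 11*8)) = 104 + 149*(8/(-3 + 22 - 88)) = 104 + 149*(8/(-69)) = 104 + 149*(8*(-1/69)) = 104 + 149*(-8/69) = 104 - 1192/69 = 5984/69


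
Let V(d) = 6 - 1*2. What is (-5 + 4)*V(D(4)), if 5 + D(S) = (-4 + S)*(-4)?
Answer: -4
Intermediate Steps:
D(S) = 11 - 4*S (D(S) = -5 + (-4 + S)*(-4) = -5 + (16 - 4*S) = 11 - 4*S)
V(d) = 4 (V(d) = 6 - 2 = 4)
(-5 + 4)*V(D(4)) = (-5 + 4)*4 = -1*4 = -4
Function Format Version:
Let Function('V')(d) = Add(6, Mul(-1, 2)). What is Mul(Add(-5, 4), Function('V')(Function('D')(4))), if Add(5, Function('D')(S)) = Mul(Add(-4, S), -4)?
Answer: -4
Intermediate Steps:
Function('D')(S) = Add(11, Mul(-4, S)) (Function('D')(S) = Add(-5, Mul(Add(-4, S), -4)) = Add(-5, Add(16, Mul(-4, S))) = Add(11, Mul(-4, S)))
Function('V')(d) = 4 (Function('V')(d) = Add(6, -2) = 4)
Mul(Add(-5, 4), Function('V')(Function('D')(4))) = Mul(Add(-5, 4), 4) = Mul(-1, 4) = -4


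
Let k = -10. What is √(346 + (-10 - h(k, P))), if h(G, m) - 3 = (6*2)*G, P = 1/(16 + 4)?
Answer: √453 ≈ 21.284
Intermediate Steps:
P = 1/20 ≈ 0.050000
h(G, m) = 3 + 12*G (h(G, m) = 3 + (6*2)*G = 3 + 12*G)
√(346 + (-10 - h(k, P))) = √(346 + (-10 - (3 + 12*(-10)))) = √(346 + (-10 - (3 - 120))) = √(346 + (-10 - 1*(-117))) = √(346 + (-10 + 117)) = √(346 + 107) = √453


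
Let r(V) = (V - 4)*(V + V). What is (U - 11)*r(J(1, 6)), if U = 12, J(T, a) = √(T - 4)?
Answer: -6 - 8*I*√3 ≈ -6.0 - 13.856*I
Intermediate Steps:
J(T, a) = √(-4 + T)
r(V) = 2*V*(-4 + V) (r(V) = (-4 + V)*(2*V) = 2*V*(-4 + V))
(U - 11)*r(J(1, 6)) = (12 - 11)*(2*√(-4 + 1)*(-4 + √(-4 + 1))) = 1*(2*√(-3)*(-4 + √(-3))) = 1*(2*(I*√3)*(-4 + I*√3)) = 1*(2*I*√3*(-4 + I*√3)) = 2*I*√3*(-4 + I*√3)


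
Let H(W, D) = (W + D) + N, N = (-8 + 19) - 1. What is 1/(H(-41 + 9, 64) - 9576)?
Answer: -1/9534 ≈ -0.00010489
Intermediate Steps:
N = 10 (N = 11 - 1 = 10)
H(W, D) = 10 + D + W (H(W, D) = (W + D) + 10 = (D + W) + 10 = 10 + D + W)
1/(H(-41 + 9, 64) - 9576) = 1/((10 + 64 + (-41 + 9)) - 9576) = 1/((10 + 64 - 32) - 9576) = 1/(42 - 9576) = 1/(-9534) = -1/9534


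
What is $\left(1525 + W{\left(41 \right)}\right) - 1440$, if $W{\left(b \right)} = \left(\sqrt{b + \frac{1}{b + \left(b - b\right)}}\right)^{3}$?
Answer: $85 + \frac{48778 \sqrt{82}}{1681} \approx 347.76$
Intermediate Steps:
$W{\left(b \right)} = \left(b + \frac{1}{b}\right)^{\frac{3}{2}}$ ($W{\left(b \right)} = \left(\sqrt{b + \frac{1}{b + 0}}\right)^{3} = \left(\sqrt{b + \frac{1}{b}}\right)^{3} = \left(b + \frac{1}{b}\right)^{\frac{3}{2}}$)
$\left(1525 + W{\left(41 \right)}\right) - 1440 = \left(1525 + \left(41 + \frac{1}{41}\right)^{\frac{3}{2}}\right) - 1440 = \left(1525 + \left(\frac{1682}{41}\right)^{\frac{3}{2}}\right) - 1440 = \left(1525 + \frac{48778 \sqrt{82}}{1681}\right) - 1440 = 85 + \frac{48778 \sqrt{82}}{1681}$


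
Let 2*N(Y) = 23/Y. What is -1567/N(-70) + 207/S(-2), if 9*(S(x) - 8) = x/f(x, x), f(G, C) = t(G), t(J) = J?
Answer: 16057589/1679 ≈ 9563.8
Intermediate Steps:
N(Y) = 23/(2*Y) (N(Y) = (23/Y)/2 = 23/(2*Y))
f(G, C) = G
S(x) = 73/9 (S(x) = 8 + (x/x)/9 = 8 + (⅑)*1 = 8 + ⅑ = 73/9)
-1567/N(-70) + 207/S(-2) = -1567/((23/2)/(-70)) + 207/(73/9) = -1567/((23/2)*(-1/70)) + 207*(9/73) = -1567/(-23/140) + 1863/73 = -1567*(-140/23) + 1863/73 = 219380/23 + 1863/73 = 16057589/1679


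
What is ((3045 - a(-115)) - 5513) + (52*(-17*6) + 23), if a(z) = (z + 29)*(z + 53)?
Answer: -13081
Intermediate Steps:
a(z) = (29 + z)*(53 + z)
((3045 - a(-115)) - 5513) + (52*(-17*6) + 23) = ((3045 - (1537 + (-115)² + 82*(-115))) - 5513) + (52*(-17*6) + 23) = ((3045 - (1537 + 13225 - 9430)) - 5513) + (52*(-102) + 23) = ((3045 - 1*5332) - 5513) + (-5304 + 23) = ((3045 - 5332) - 5513) - 5281 = (-2287 - 5513) - 5281 = -7800 - 5281 = -13081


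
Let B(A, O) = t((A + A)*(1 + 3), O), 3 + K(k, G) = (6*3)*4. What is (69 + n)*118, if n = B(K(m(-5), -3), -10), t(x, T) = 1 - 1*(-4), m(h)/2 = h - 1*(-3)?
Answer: 8732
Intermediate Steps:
m(h) = 6 + 2*h (m(h) = 2*(h - 1*(-3)) = 2*(h + 3) = 2*(3 + h) = 6 + 2*h)
t(x, T) = 5 (t(x, T) = 1 + 4 = 5)
K(k, G) = 69 (K(k, G) = -3 + (6*3)*4 = -3 + 18*4 = -3 + 72 = 69)
B(A, O) = 5
n = 5
(69 + n)*118 = (69 + 5)*118 = 74*118 = 8732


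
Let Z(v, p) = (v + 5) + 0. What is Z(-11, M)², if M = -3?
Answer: 36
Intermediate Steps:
Z(v, p) = 5 + v (Z(v, p) = (5 + v) + 0 = 5 + v)
Z(-11, M)² = (5 - 11)² = (-6)² = 36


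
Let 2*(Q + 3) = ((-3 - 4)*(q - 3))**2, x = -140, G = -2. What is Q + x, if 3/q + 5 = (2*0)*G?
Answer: 4363/25 ≈ 174.52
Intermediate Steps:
q = -3/5 (q = 3/(-5 + (2*0)*(-2)) = 3/(-5 + 0*(-2)) = 3/(-5 + 0) = 3/(-5) = 3*(-1/5) = -3/5 ≈ -0.60000)
Q = 7863/25 (Q = -3 + ((-3 - 4)*(-3/5 - 3))**2/2 = -3 + (-7*(-18/5))**2/2 = -3 + (126/5)**2/2 = -3 + (1/2)*(15876/25) = -3 + 7938/25 = 7863/25 ≈ 314.52)
Q + x = 7863/25 - 140 = 4363/25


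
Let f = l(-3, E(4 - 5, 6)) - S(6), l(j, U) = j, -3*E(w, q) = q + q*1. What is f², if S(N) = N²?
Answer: 1521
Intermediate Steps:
E(w, q) = -2*q/3 (E(w, q) = -(q + q*1)/3 = -(q + q)/3 = -2*q/3)
f = -39 (f = -3 - 1*6² = -3 - 1*36 = -3 - 36 = -39)
f² = (-39)² = 1521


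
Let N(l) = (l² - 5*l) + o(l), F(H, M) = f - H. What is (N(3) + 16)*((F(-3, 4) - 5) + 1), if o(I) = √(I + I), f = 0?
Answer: -10 - √6 ≈ -12.449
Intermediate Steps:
F(H, M) = -H (F(H, M) = 0 - H = -H)
o(I) = √2*√I (o(I) = √(2*I) = √2*√I)
N(l) = l² - 5*l + √2*√l (N(l) = (l² - 5*l) + √2*√l = l² - 5*l + √2*√l)
(N(3) + 16)*((F(-3, 4) - 5) + 1) = ((3² - 5*3 + √2*√3) + 16)*((-1*(-3) - 5) + 1) = ((9 - 15 + √6) + 16)*((3 - 5) + 1) = ((-6 + √6) + 16)*(-2 + 1) = (10 + √6)*(-1) = -10 - √6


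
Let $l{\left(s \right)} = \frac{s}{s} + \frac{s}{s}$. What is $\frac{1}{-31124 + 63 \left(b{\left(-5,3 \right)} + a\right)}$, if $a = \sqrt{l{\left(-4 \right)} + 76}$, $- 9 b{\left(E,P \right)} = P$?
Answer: $- \frac{31145}{969701443} - \frac{63 \sqrt{78}}{969701443} \approx -3.2692 \cdot 10^{-5}$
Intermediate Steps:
$l{\left(s \right)} = 2$ ($l{\left(s \right)} = 1 + 1 = 2$)
$b{\left(E,P \right)} = - \frac{P}{9}$
$a = \sqrt{78}$ ($a = \sqrt{2 + 76} = \sqrt{78} \approx 8.8318$)
$\frac{1}{-31124 + 63 \left(b{\left(-5,3 \right)} + a\right)} = \frac{1}{-31124 + 63 \left(\left(- \frac{1}{9}\right) 3 + \sqrt{78}\right)} = \frac{1}{-31124 + 63 \left(- \frac{1}{3} + \sqrt{78}\right)} = \frac{1}{-31124 - \left(21 - 63 \sqrt{78}\right)} = \frac{1}{-31145 + 63 \sqrt{78}}$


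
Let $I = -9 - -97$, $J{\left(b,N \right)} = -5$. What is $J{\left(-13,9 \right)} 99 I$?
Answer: $-43560$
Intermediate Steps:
$I = 88$ ($I = -9 + 97 = 88$)
$J{\left(-13,9 \right)} 99 I = \left(-5\right) 99 \cdot 88 = \left(-495\right) 88 = -43560$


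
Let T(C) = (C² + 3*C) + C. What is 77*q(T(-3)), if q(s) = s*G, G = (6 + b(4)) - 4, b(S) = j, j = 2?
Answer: -924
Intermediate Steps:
b(S) = 2
T(C) = C² + 4*C
G = 4 (G = (6 + 2) - 4 = 8 - 4 = 4)
q(s) = 4*s (q(s) = s*4 = 4*s)
77*q(T(-3)) = 77*(4*(-3*(4 - 3))) = 77*(4*(-3*1)) = 77*(4*(-3)) = 77*(-12) = -924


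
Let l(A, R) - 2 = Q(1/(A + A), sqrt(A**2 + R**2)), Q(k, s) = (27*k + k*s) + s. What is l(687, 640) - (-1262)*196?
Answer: 113288141/458 + 1375*sqrt(881569)/1374 ≈ 2.4829e+5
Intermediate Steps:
Q(k, s) = s + 27*k + k*s
l(A, R) = 2 + sqrt(A**2 + R**2) + 27/(2*A) + sqrt(A**2 + R**2)/(2*A) (l(A, R) = 2 + (sqrt(A**2 + R**2) + 27/(A + A) + sqrt(A**2 + R**2)/(A + A)) = 2 + (sqrt(A**2 + R**2) + 27/((2*A)) + sqrt(A**2 + R**2)/((2*A))) = 2 + (sqrt(A**2 + R**2) + 27*(1/(2*A)) + (1/(2*A))*sqrt(A**2 + R**2)) = 2 + (sqrt(A**2 + R**2) + 27/(2*A) + sqrt(A**2 + R**2)/(2*A)) = 2 + sqrt(A**2 + R**2) + 27/(2*A) + sqrt(A**2 + R**2)/(2*A))
l(687, 640) - (-1262)*196 = (1/2)*(27 + sqrt(687**2 + 640**2) + 2*687*(2 + sqrt(687**2 + 640**2)))/687 - (-1262)*196 = (1/2)*(1/687)*(27 + sqrt(471969 + 409600) + 2*687*(2 + sqrt(471969 + 409600))) - 1*(-247352) = (1/2)*(1/687)*(27 + sqrt(881569) + 2*687*(2 + sqrt(881569))) + 247352 = (1/2)*(1/687)*(27 + sqrt(881569) + (2748 + 1374*sqrt(881569))) + 247352 = (1/2)*(1/687)*(2775 + 1375*sqrt(881569)) + 247352 = (925/458 + 1375*sqrt(881569)/1374) + 247352 = 113288141/458 + 1375*sqrt(881569)/1374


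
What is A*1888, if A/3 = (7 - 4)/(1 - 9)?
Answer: -2124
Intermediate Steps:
A = -9/8 (A = 3*((7 - 4)/(1 - 9)) = 3*(3/(-8)) = 3*(3*(-⅛)) = 3*(-3/8) = -9/8 ≈ -1.1250)
A*1888 = -9/8*1888 = -2124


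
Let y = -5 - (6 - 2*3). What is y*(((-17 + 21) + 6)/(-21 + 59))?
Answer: -25/19 ≈ -1.3158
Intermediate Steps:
y = -5 (y = -5 - (6 - 6) = -5 - 1*0 = -5 + 0 = -5)
y*(((-17 + 21) + 6)/(-21 + 59)) = -5*((-17 + 21) + 6)/(-21 + 59) = -5*(4 + 6)/38 = -50/38 = -5*5/19 = -25/19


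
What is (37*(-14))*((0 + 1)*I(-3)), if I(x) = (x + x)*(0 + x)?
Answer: -9324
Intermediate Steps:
I(x) = 2*x² (I(x) = (2*x)*x = 2*x²)
(37*(-14))*((0 + 1)*I(-3)) = (37*(-14))*((0 + 1)*(2*(-3)²)) = -518*2*9 = -518*18 = -9324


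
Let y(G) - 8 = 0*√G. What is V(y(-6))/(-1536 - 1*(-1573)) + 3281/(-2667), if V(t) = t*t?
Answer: 49291/98679 ≈ 0.49951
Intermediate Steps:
y(G) = 8 (y(G) = 8 + 0*√G = 8 + 0 = 8)
V(t) = t²
V(y(-6))/(-1536 - 1*(-1573)) + 3281/(-2667) = 8²/(-1536 - 1*(-1573)) + 3281/(-2667) = 64/(-1536 + 1573) + 3281*(-1/2667) = 64/37 - 3281/2667 = 49291/98679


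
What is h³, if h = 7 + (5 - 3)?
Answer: 729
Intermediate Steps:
h = 9 (h = 7 + 2 = 9)
h³ = 9³ = 729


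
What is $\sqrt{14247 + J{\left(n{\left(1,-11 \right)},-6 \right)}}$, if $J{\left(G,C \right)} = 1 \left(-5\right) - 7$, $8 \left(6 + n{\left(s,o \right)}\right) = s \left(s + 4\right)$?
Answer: $\sqrt{14235} \approx 119.31$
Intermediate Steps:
$n{\left(s,o \right)} = -6 + \frac{s \left(4 + s\right)}{8}$ ($n{\left(s,o \right)} = -6 + \frac{s \left(s + 4\right)}{8} = -6 + \frac{s \left(4 + s\right)}{8}$)
$J{\left(G,C \right)} = -12$ ($J{\left(G,C \right)} = -5 - 7 = -12$)
$\sqrt{14247 + J{\left(n{\left(1,-11 \right)},-6 \right)}} = \sqrt{14247 - 12} = \sqrt{14235}$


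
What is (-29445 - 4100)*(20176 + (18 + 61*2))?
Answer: -681500220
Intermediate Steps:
(-29445 - 4100)*(20176 + (18 + 61*2)) = -33545*(20176 + (18 + 122)) = -33545*(20176 + 140) = -33545*20316 = -681500220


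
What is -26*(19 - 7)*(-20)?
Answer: 6240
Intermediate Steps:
-26*(19 - 7)*(-20) = -26*12*(-20) = -312*(-20) = 6240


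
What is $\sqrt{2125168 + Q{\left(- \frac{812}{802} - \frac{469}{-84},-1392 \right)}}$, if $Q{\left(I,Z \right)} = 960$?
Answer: $4 \sqrt{132883} \approx 1458.1$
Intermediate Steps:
$\sqrt{2125168 + Q{\left(- \frac{812}{802} - \frac{469}{-84},-1392 \right)}} = \sqrt{2125168 + 960} = \sqrt{2126128} = 4 \sqrt{132883}$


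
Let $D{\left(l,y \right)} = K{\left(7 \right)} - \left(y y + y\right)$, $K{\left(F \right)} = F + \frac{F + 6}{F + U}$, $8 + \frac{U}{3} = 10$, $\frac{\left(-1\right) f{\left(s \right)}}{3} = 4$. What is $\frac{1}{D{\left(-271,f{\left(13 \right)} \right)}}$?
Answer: $- \frac{1}{124} \approx -0.0080645$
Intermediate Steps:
$f{\left(s \right)} = -12$ ($f{\left(s \right)} = \left(-3\right) 4 = -12$)
$U = 6$ ($U = -24 + 3 \cdot 10 = -24 + 30 = 6$)
$K{\left(F \right)} = 1 + F$ ($K{\left(F \right)} = F + \frac{F + 6}{F + 6} = F + \frac{6 + F}{6 + F} = F + 1 = 1 + F$)
$D{\left(l,y \right)} = 8 - y - y^{2}$ ($D{\left(l,y \right)} = \left(1 + 7\right) - \left(y y + y\right) = 8 - \left(y^{2} + y\right) = 8 - \left(y + y^{2}\right) = 8 - y - y^{2}$)
$\frac{1}{D{\left(-271,f{\left(13 \right)} \right)}} = \frac{1}{8 - -12 - \left(-12\right)^{2}} = \frac{1}{8 + 12 - 144} = \frac{1}{-124} = - \frac{1}{124}$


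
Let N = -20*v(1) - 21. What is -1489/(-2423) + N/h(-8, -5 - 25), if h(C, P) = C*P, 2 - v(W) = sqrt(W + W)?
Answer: 209557/581520 + sqrt(2)/12 ≈ 0.47821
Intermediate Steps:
v(W) = 2 - sqrt(2)*sqrt(W) (v(W) = 2 - sqrt(W + W) = 2 - sqrt(2*W) = 2 - sqrt(2)*sqrt(W))
N = -61 + 20*sqrt(2) (N = -20*(2 - sqrt(2)*sqrt(1)) - 21 = -20*(2 - 1*sqrt(2)*1) - 21 = -20*(2 - sqrt(2)) - 21 = (-40 + 20*sqrt(2)) - 21 = -61 + 20*sqrt(2) ≈ -32.716)
-1489/(-2423) + N/h(-8, -5 - 25) = -1489/(-2423) + (-61 + 20*sqrt(2))/((-8*(-5 - 25))) = -1489*(-1/2423) + (-61 + 20*sqrt(2))/((-8*(-30))) = 1489/2423 + (-61 + 20*sqrt(2))/240 = 1489/2423 + (-61 + 20*sqrt(2))*(1/240) = 1489/2423 + (-61/240 + sqrt(2)/12) = 209557/581520 + sqrt(2)/12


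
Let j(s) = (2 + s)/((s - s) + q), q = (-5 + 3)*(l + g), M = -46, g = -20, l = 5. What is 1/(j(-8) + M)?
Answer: -5/231 ≈ -0.021645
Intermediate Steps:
q = 30 (q = (-5 + 3)*(5 - 20) = -2*(-15) = 30)
j(s) = 1/15 + s/30 (j(s) = (2 + s)/((s - s) + 30) = (2 + s)/(0 + 30) = (2 + s)/30 = (2 + s)*(1/30) = 1/15 + s/30)
1/(j(-8) + M) = 1/((1/15 + (1/30)*(-8)) - 46) = 1/((1/15 - 4/15) - 46) = 1/(-⅕ - 46) = 1/(-231/5) = -5/231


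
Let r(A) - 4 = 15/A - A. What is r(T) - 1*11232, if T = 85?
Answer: -192318/17 ≈ -11313.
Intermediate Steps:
r(A) = 4 - A + 15/A (r(A) = 4 + (15/A - A) = 4 + (-A + 15/A) = 4 - A + 15/A)
r(T) - 1*11232 = (4 - 1*85 + 15/85) - 1*11232 = (4 - 85 + 15*(1/85)) - 11232 = (4 - 85 + 3/17) - 11232 = -1374/17 - 11232 = -192318/17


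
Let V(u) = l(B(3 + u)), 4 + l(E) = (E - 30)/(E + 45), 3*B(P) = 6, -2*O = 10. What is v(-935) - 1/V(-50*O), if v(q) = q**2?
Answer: 188832647/216 ≈ 8.7423e+5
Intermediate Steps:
O = -5 (O = -1/2*10 = -5)
B(P) = 2 (B(P) = (1/3)*6 = 2)
l(E) = -4 + (-30 + E)/(45 + E) (l(E) = -4 + (E - 30)/(E + 45) = -4 + (-30 + E)/(45 + E))
V(u) = -216/47 (V(u) = 3*(-70 - 1*2)/(45 + 2) = 3*(-70 - 2)/47 = 3*(1/47)*(-72) = -216/47)
v(-935) - 1/V(-50*O) = (-935)**2 - 1/(-216/47) = 874225 - 1*(-47/216) = 874225 + 47/216 = 188832647/216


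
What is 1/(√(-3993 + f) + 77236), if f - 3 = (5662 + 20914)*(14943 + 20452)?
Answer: 38618/2512373083 - √940653530/5024746166 ≈ 9.2673e-6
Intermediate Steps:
f = 940657523 (f = 3 + (5662 + 20914)*(14943 + 20452) = 3 + 26576*35395 = 3 + 940657520 = 940657523)
1/(√(-3993 + f) + 77236) = 1/(√(-3993 + 940657523) + 77236) = 1/(√940653530 + 77236) = 1/(77236 + √940653530)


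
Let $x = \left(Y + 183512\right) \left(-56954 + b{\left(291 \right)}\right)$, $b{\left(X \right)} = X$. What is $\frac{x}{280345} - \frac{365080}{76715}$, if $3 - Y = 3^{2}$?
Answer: $- \frac{159556991004474}{4301333335} \approx -37095.0$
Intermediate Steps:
$Y = -6$ ($Y = 3 - 3^{2} = 3 - 9 = -6$)
$x = -10398000478$ ($x = \left(-6 + 183512\right) \left(-56954 + 291\right) = 183506 \left(-56663\right) = -10398000478$)
$\frac{x}{280345} - \frac{365080}{76715} = - \frac{10398000478}{280345} - \frac{365080}{76715} = \left(-10398000478\right) \frac{1}{280345} - \frac{73016}{15343} = - \frac{10398000478}{280345} - \frac{73016}{15343} = - \frac{159556991004474}{4301333335}$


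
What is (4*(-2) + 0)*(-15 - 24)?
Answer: 312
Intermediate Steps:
(4*(-2) + 0)*(-15 - 24) = (-8 + 0)*(-39) = -8*(-39) = 312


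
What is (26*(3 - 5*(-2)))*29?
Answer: 9802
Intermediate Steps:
(26*(3 - 5*(-2)))*29 = (26*(3 + 10))*29 = (26*13)*29 = 338*29 = 9802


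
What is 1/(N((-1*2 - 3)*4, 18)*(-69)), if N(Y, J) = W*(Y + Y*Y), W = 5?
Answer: -1/131100 ≈ -7.6278e-6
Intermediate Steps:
N(Y, J) = 5*Y + 5*Y**2 (N(Y, J) = 5*(Y + Y*Y) = 5*(Y + Y**2) = 5*Y + 5*Y**2)
1/(N((-1*2 - 3)*4, 18)*(-69)) = 1/((5*((-1*2 - 3)*4)*(1 + (-1*2 - 3)*4))*(-69)) = 1/((5*((-2 - 3)*4)*(1 + (-2 - 3)*4))*(-69)) = 1/((5*(-5*4)*(1 - 5*4))*(-69)) = 1/((5*(-20)*(1 - 20))*(-69)) = 1/((5*(-20)*(-19))*(-69)) = 1/(1900*(-69)) = 1/(-131100) = -1/131100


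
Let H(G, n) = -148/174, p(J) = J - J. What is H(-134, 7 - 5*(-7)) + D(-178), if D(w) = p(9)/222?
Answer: -74/87 ≈ -0.85057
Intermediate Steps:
p(J) = 0
D(w) = 0 (D(w) = 0/222 = 0*(1/222) = 0)
H(G, n) = -74/87 (H(G, n) = -148*1/174 = -74/87)
H(-134, 7 - 5*(-7)) + D(-178) = -74/87 + 0 = -74/87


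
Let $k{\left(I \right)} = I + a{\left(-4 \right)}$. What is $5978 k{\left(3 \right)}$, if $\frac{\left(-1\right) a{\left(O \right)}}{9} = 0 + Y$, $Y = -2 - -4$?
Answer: $-89670$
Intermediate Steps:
$Y = 2$ ($Y = -2 + 4 = 2$)
$a{\left(O \right)} = -18$ ($a{\left(O \right)} = - 9 \left(0 + 2\right) = \left(-9\right) 2 = -18$)
$k{\left(I \right)} = -18 + I$ ($k{\left(I \right)} = I - 18 = -18 + I$)
$5978 k{\left(3 \right)} = 5978 \left(-18 + 3\right) = 5978 \left(-15\right) = -89670$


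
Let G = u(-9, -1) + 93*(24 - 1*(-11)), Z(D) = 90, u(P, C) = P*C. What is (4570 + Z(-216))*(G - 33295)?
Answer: -139944460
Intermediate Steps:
u(P, C) = C*P
G = 3264 (G = -1*(-9) + 93*(24 - 1*(-11)) = 9 + 93*(24 + 11) = 9 + 93*35 = 9 + 3255 = 3264)
(4570 + Z(-216))*(G - 33295) = (4570 + 90)*(3264 - 33295) = 4660*(-30031) = -139944460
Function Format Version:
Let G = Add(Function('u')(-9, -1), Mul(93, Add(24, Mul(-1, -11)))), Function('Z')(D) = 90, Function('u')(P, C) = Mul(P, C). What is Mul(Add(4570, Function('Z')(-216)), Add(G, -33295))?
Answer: -139944460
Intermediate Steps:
Function('u')(P, C) = Mul(C, P)
G = 3264 (G = Add(Mul(-1, -9), Mul(93, Add(24, Mul(-1, -11)))) = Add(9, Mul(93, Add(24, 11))) = Add(9, Mul(93, 35)) = Add(9, 3255) = 3264)
Mul(Add(4570, Function('Z')(-216)), Add(G, -33295)) = Mul(Add(4570, 90), Add(3264, -33295)) = Mul(4660, -30031) = -139944460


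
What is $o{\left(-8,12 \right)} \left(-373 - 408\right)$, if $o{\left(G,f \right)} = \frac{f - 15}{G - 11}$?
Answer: $- \frac{2343}{19} \approx -123.32$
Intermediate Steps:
$o{\left(G,f \right)} = \frac{-15 + f}{-11 + G}$
$o{\left(-8,12 \right)} \left(-373 - 408\right) = \frac{-15 + 12}{-11 - 8} \left(-373 - 408\right) = \frac{1}{-19} \left(-3\right) \left(-781\right) = \left(- \frac{1}{19}\right) \left(-3\right) \left(-781\right) = \frac{3}{19} \left(-781\right) = - \frac{2343}{19}$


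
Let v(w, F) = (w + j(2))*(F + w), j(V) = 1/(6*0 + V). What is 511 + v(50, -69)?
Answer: -897/2 ≈ -448.50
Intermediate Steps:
j(V) = 1/V (j(V) = 1/(0 + V) = 1/V)
v(w, F) = (1/2 + w)*(F + w) (v(w, F) = (w + 1/2)*(F + w) = (1/2 + w)*(F + w))
511 + v(50, -69) = 511 + (50**2 + (1/2)*(-69) + (1/2)*50 - 69*50) = 511 + (2500 - 69/2 + 25 - 3450) = 511 - 1919/2 = -897/2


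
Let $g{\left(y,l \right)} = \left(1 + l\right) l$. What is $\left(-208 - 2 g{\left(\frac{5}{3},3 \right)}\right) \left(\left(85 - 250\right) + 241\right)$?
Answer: $-17632$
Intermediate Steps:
$g{\left(y,l \right)} = l \left(1 + l\right)$
$\left(-208 - 2 g{\left(\frac{5}{3},3 \right)}\right) \left(\left(85 - 250\right) + 241\right) = \left(-208 - 2 \cdot 3 \left(1 + 3\right)\right) \left(\left(85 - 250\right) + 241\right) = \left(-208 - 2 \cdot 3 \cdot 4\right) \left(-165 + 241\right) = \left(-208 - 24\right) 76 = \left(-232\right) 76 = -17632$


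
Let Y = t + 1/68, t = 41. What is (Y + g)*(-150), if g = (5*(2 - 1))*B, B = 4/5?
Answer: -229575/34 ≈ -6752.2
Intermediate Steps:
Y = 2789/68 (Y = 41 + 1/68 = 2789/68 ≈ 41.015)
B = 4/5 (B = 4*(1/5) = 4/5 ≈ 0.80000)
g = 4 (g = (5*(2 - 1))*(4/5) = (5*1)*(4/5) = 5*(4/5) = 4)
(Y + g)*(-150) = (2789/68 + 4)*(-150) = (3061/68)*(-150) = -229575/34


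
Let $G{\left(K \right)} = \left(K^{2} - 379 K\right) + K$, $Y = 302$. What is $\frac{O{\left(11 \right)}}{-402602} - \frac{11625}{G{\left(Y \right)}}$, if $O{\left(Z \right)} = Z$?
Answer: $\frac{2339997889}{4620260552} \approx 0.50646$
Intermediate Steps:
$G{\left(K \right)} = K^{2} - 378 K$
$\frac{O{\left(11 \right)}}{-402602} - \frac{11625}{G{\left(Y \right)}} = \frac{11}{-402602} - \frac{11625}{302 \left(-378 + 302\right)} = 11 \left(- \frac{1}{402602}\right) - \frac{11625}{302 \left(-76\right)} = - \frac{11}{402602} - \frac{11625}{-22952} = - \frac{11}{402602} - - \frac{11625}{22952} = - \frac{11}{402602} + \frac{11625}{22952} = \frac{2339997889}{4620260552}$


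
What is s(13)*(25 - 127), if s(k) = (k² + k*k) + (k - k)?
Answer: -34476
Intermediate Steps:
s(k) = 2*k² (s(k) = (k² + k²) + 0 = 2*k² + 0 = 2*k²)
s(13)*(25 - 127) = (2*13²)*(25 - 127) = (2*169)*(-102) = 338*(-102) = -34476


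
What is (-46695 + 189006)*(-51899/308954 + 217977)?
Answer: 9583907847781449/308954 ≈ 3.1020e+10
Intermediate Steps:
(-46695 + 189006)*(-51899/308954 + 217977) = 142311*(-51899*1/308954 + 217977) = 142311*(-51899/308954 + 217977) = 142311*(67344814159/308954) = 9583907847781449/308954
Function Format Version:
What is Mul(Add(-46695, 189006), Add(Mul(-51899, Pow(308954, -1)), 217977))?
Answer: Rational(9583907847781449, 308954) ≈ 3.1020e+10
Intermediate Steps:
Mul(Add(-46695, 189006), Add(Mul(-51899, Pow(308954, -1)), 217977)) = Mul(142311, Add(Mul(-51899, Rational(1, 308954)), 217977)) = Mul(142311, Add(Rational(-51899, 308954), 217977)) = Mul(142311, Rational(67344814159, 308954)) = Rational(9583907847781449, 308954)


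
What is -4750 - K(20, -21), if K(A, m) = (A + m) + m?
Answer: -4728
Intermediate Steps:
K(A, m) = A + 2*m
-4750 - K(20, -21) = -4750 - (20 + 2*(-21)) = -4750 - (20 - 42) = -4750 - 1*(-22) = -4750 + 22 = -4728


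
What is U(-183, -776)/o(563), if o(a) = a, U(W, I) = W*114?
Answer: -20862/563 ≈ -37.055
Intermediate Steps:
U(W, I) = 114*W
U(-183, -776)/o(563) = (114*(-183))/563 = -20862*1/563 = -20862/563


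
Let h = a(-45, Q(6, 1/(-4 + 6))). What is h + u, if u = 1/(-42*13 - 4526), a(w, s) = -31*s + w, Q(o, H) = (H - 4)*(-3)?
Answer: -1879177/5072 ≈ -370.50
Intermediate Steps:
Q(o, H) = 12 - 3*H (Q(o, H) = (-4 + H)*(-3) = 12 - 3*H)
a(w, s) = w - 31*s
u = -1/5072 (u = 1/(-546 - 4526) = 1/(-5072) = -1/5072 ≈ -0.00019716)
h = -741/2 (h = -45 - 31*(12 - 3/(-4 + 6)) = -45 - 31*(12 - 3/2) = -45 - 31*21/2 = -45 - 651/2 = -741/2 ≈ -370.50)
h + u = -741/2 - 1/5072 = -1879177/5072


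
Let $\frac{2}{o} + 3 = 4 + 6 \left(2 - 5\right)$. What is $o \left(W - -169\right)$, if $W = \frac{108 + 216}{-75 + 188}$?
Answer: $- \frac{38842}{1921} \approx -20.22$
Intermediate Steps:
$W = \frac{324}{113} \approx 2.8673$
$o = - \frac{2}{17}$ ($o = \frac{2}{-3 + \left(4 + 6 \left(2 - 5\right)\right)} = \frac{2}{-3 + \left(4 + 6 \left(-3\right)\right)} = \frac{2}{-3 + \left(4 - 18\right)} = \frac{2}{-3 - 14} = \frac{2}{-17} = 2 \left(- \frac{1}{17}\right) = - \frac{2}{17} \approx -0.11765$)
$o \left(W - -169\right) = - \frac{2 \left(\frac{324}{113} - -169\right)}{17} = - \frac{2 \left(\frac{324}{113} + 169\right)}{17} = \left(- \frac{2}{17}\right) \frac{19421}{113} = - \frac{38842}{1921}$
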